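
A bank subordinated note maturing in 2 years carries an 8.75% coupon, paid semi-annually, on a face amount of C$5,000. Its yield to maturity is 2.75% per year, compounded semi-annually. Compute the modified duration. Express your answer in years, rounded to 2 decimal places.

Periodic yield y = 0.01375. First find Macaulay duration:
  t   CF        PV=CF/(1+0.01375)^t    t·PV
  1       218.75       215.7830       215.7830
  2       218.75       212.8562       425.7124
  3       218.75       209.9691       629.9074
  4     5,218.75     4,941.3205    19,765.2820
  Σ                  5,579.9288    21,036.6848
P = 5,579.9288; Macaulay duration = 21,036.6848 / 5,579.9288 = 3.77006 half-year periods = 1.88503 years.
Modified duration = D_Mac / (1 + y) = 1.88503 / 1.01375 = 1.85946 years.

1.86 years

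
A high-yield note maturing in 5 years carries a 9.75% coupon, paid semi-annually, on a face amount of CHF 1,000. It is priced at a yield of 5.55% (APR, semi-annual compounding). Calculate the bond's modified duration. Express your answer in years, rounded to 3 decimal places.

4.046 years

Periodic yield y = 0.02775. First find Macaulay duration:
  t   CF        PV=CF/(1+0.02775)^t    t·PV
  1        48.75        47.4337        47.4337
  2        48.75        46.1530        92.3059
  3        48.75        44.9068       134.7204
  4        48.75        43.6943       174.7772
  5        48.75        42.5145       212.5726
  6        48.75        41.3666       248.1995
  7        48.75        40.2497       281.7476
  8        48.75        39.1629       313.3031
  9        48.75        38.1055       342.9492
  10    1,048.75       797.6220     7,976.2199
  Σ                  1,181.2089     9,824.2291
P = 1,181.2089; Macaulay duration = 9,824.2291 / 1,181.2089 = 8.31710 half-year periods = 4.15855 years.
Modified duration = D_Mac / (1 + y) = 4.15855 / 1.02775 = 4.04626 years.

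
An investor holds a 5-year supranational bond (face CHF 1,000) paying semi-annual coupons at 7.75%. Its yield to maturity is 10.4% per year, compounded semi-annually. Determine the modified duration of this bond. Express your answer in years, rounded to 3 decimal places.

Periodic yield y = 0.052. First find Macaulay duration:
  t   CF        PV=CF/(1+0.052)^t    t·PV
  1        38.75        36.8346        36.8346
  2        38.75        35.0139        70.0278
  3        38.75        33.2832        99.8495
  4        38.75        31.6380       126.5519
  5        38.75        30.0741       150.3706
  6        38.75        28.5876       171.5254
  7        38.75        27.1745       190.2215
  8        38.75        25.8313       206.6502
  9        38.75        24.5544       220.9900
  10    1,038.75       625.6820     6,256.8197
  Σ                    898.6735     7,529.8411
P = 898.6735; Macaulay duration = 7,529.8411 / 898.6735 = 8.37884 half-year periods = 4.18942 years.
Modified duration = D_Mac / (1 + y) = 4.18942 / 1.052 = 3.98234 years.

3.982 years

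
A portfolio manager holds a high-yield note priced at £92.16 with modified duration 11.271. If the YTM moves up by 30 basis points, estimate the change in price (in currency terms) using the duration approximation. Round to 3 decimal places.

Duration approximation: ΔP/P ≈ -D_mod · Δy = -11.271 × (+0.003) = -0.033813.
ΔP ≈ 92.16 × (-0.033813) = -3.11620608.

-£3.116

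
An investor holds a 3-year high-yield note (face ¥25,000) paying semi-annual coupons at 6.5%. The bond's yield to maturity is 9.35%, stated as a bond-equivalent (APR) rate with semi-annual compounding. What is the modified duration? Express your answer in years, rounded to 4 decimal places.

Periodic yield y = 0.04675. First find Macaulay duration:
  t   CF        PV=CF/(1+0.04675)^t    t·PV
  1       812.50       776.2121       776.2121
  2       812.50       741.5449     1,483.0897
  3       812.50       708.4259     2,125.2778
  4       812.50       676.7862     2,707.1448
  5       812.50       646.5595     3,232.7977
  6    25,812.50    19,623.3094   117,739.8565
  Σ                 23,172.8380   128,064.3786
P = 23,172.8380; Macaulay duration = 128,064.3786 / 23,172.8380 = 5.52649 half-year periods = 2.76324 years.
Modified duration = D_Mac / (1 + y) = 2.76324 / 1.04675 = 2.63983 years.

2.6398 years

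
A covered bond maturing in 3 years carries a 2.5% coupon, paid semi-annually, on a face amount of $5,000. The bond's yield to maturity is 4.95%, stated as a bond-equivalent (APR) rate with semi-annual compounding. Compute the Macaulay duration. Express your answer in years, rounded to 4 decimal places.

2.9050 years

Periodic yield y = 0.02475. Discount each cash flow and weight by its period:
  t   CF        PV=CF/(1+0.02475)^t    t·PV
  1        62.50        60.9905        60.9905
  2        62.50        59.5174       119.0349
  3        62.50        58.0800       174.2399
  4        62.50        56.6772       226.7088
  5        62.50        55.3083       276.5415
  6     5,062.50     4,371.7717    26,230.6302
  Σ                  4,662.3451    27,088.1457
Price P = Σ PV = 4,662.3451.
Macaulay duration = Σ(t·PV) / P = 27,088.1457 / 4,662.3451 = 5.80998 half-year periods.
In years: 5.80998 / 2 = 2.90499 years.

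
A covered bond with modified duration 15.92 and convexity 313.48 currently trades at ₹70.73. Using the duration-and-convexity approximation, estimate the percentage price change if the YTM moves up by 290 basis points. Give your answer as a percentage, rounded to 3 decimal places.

-32.986%

Duration effect: -D_mod·Δy = -15.92 × (+0.029) = -0.461680
Convexity effect: ½·C·(Δy)² = 0.5 × 313.48 × (0.029)² = +0.13181834
ΔP/P ≈ -0.461680 + 0.13181834 = -0.32986166
= -32.986166%.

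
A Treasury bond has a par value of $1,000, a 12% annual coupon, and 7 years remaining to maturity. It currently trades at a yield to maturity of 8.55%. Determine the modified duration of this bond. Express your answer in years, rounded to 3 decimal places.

Periodic yield y = 0.0855. First find Macaulay duration:
  t   CF        PV=CF/(1+0.0855)^t    t·PV
  1       120.00       110.5481       110.5481
  2       120.00       101.8408       203.6815
  3       120.00        93.8192       281.4576
  4       120.00        86.4295       345.7179
  5       120.00        79.6218       398.1091
  6       120.00        73.3504       440.1022
  7     1,120.00       630.6802     4,414.7617
  Σ                  1,176.2900     6,194.3782
P = 1,176.2900; Macaulay duration = 6,194.3782 / 1,176.2900 = 5.26603 years.
Modified duration = D_Mac / (1 + y) = 5.26603 / 1.0855 = 4.85125 years.

4.851 years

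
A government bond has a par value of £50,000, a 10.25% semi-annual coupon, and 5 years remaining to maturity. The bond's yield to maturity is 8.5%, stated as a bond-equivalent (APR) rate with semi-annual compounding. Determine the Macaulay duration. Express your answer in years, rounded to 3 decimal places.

4.071 years

Periodic yield y = 0.0425. Discount each cash flow and weight by its period:
  t   CF        PV=CF/(1+0.0425)^t    t·PV
  1     2,562.50     2,458.0336     2,458.0336
  2     2,562.50     2,357.8260     4,715.6519
  3     2,562.50     2,261.7036     6,785.1107
  4     2,562.50     2,169.4998     8,677.9993
  5     2,562.50     2,081.0550    10,405.2749
  6     2,562.50     1,996.2158    11,977.2949
  7     2,562.50     1,914.8353    13,403.8472
  8     2,562.50     1,836.7725    14,694.1799
  9     2,562.50     1,761.8921    15,857.0286
  10   52,562.50    34,666.9295   346,669.2945
  Σ                 53,504.7631   435,643.7156
Price P = Σ PV = 53,504.7631.
Macaulay duration = Σ(t·PV) / P = 435,643.7156 / 53,504.7631 = 8.14215 half-year periods.
In years: 8.14215 / 2 = 4.07107 years.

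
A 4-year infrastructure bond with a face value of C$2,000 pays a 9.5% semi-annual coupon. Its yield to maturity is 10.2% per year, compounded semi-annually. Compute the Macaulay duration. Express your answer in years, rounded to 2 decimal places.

Periodic yield y = 0.051. Discount each cash flow and weight by its period:
  t   CF        PV=CF/(1+0.051)^t    t·PV
  1        95.00        90.3901        90.3901
  2        95.00        86.0039       172.0078
  3        95.00        81.8305       245.4916
  4        95.00        77.8597       311.4388
  5        95.00        74.0815       370.4077
  6        95.00        70.4867       422.9203
  7        95.00        67.0663       469.4644
  8     2,095.00     1,407.2210    11,257.7678
  Σ                  1,954.9398    13,339.8886
Price P = Σ PV = 1,954.9398.
Macaulay duration = Σ(t·PV) / P = 13,339.8886 / 1,954.9398 = 6.82368 half-year periods.
In years: 6.82368 / 2 = 3.41184 years.

3.41 years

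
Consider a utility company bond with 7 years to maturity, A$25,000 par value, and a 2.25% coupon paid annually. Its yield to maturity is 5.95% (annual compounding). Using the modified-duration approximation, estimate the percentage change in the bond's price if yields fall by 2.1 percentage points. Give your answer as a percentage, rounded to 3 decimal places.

+12.859%

Periodic yield y = 0.0595. Modified duration first:
  t   CF        PV=CF/(1+0.0595)^t    t·PV
  1       562.50       530.9108       530.9108
  2       562.50       501.0956     1,002.1912
  3       562.50       472.9548     1,418.8644
  4       562.50       446.3943     1,785.5774
  5       562.50       421.3255     2,106.6274
  6       562.50       397.6644     2,385.9867
  7    25,562.50    17,056.7623   119,397.3363
  Σ                 19,827.1078   128,627.4942
P = 19,827.1078; D_Mac = 6.48746 yrs; D_mod = 6.48746/(1+0.0595) = 6.12313 yrs.
ΔP/P ≈ -D_mod · Δy = -6.12313 × (-0.021) = +0.128586 = +12.8586%.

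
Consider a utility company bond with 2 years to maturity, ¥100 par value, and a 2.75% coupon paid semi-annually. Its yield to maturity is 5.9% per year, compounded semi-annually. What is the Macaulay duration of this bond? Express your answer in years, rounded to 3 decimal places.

1.958 years

Periodic yield y = 0.0295. Discount each cash flow and weight by its period:
  t   CF        PV=CF/(1+0.0295)^t    t·PV
  1        1.375         1.3356         1.3356
  2        1.375         1.2973         2.5947
  3        1.375         1.2602         3.7805
  4      101.375        90.2455       360.9819
  Σ                     94.1386       368.6926
Price P = Σ PV = 94.1386.
Macaulay duration = Σ(t·PV) / P = 368.6926 / 94.1386 = 3.91649 half-year periods.
In years: 3.91649 / 2 = 1.95824 years.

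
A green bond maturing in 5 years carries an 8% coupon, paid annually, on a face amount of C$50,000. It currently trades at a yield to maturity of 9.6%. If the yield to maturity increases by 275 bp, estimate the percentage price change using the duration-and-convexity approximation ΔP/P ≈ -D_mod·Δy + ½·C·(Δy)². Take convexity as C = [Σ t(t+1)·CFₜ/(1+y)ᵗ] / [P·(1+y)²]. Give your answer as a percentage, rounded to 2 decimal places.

With y = 0.096:
  t   CF        PV=CF/(1+0.096)^t    t·PV        t(t+1)·PV
  1     4,000.00     3,649.6350     3,649.6350       7,299.2701
  2     4,000.00     3,329.9590     6,659.9179      19,979.7538
  3     4,000.00     3,038.2837     9,114.8512      36,459.4048
  4     4,000.00     2,772.1567    11,088.6268      55,443.1339
  5    54,000.00    34,146.0907   170,730.4533   1,024,382.7198
  Σ                 46,936.1251   201,243.4843   1,143,564.2825
P = 46,936.1251; D_Mac = 4.28760 yrs; D_mod = 3.91205 yrs; C = 20.28300.
Duration effect: -3.91205 × (+0.0275) = -0.107581
Convexity effect: 0.5 × 20.28300 × (0.0275)² = +0.0076695
ΔP/P ≈ -0.107581 + 0.0076695 = -0.099912 = -9.9912%.

-9.99%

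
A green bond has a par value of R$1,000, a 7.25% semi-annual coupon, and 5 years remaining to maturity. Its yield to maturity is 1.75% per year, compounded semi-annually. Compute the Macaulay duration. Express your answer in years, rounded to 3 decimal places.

4.374 years

Periodic yield y = 0.00875. Discount each cash flow and weight by its period:
  t   CF        PV=CF/(1+0.00875)^t    t·PV
  1        36.25        35.9356        35.9356
  2        36.25        35.6239        71.2477
  3        36.25        35.3149       105.9446
  4        36.25        35.0085       140.0341
  5        36.25        34.7049       173.5243
  6        36.25        34.4038       206.4229
  7        36.25        34.1054       238.7378
  8        36.25        33.8096       270.4765
  9        36.25        33.5163       301.6467
  10    1,036.25       949.7932     9,497.9322
  Σ                  1,262.2160    11,041.9025
Price P = Σ PV = 1,262.2160.
Macaulay duration = Σ(t·PV) / P = 11,041.9025 / 1,262.2160 = 8.74803 half-year periods.
In years: 8.74803 / 2 = 4.37401 years.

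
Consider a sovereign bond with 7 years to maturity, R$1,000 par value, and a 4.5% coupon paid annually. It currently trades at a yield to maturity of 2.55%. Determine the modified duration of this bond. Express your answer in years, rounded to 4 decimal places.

Periodic yield y = 0.0255. First find Macaulay duration:
  t   CF        PV=CF/(1+0.0255)^t    t·PV
  1        45.00        43.8810        43.8810
  2        45.00        42.7899        85.5798
  3        45.00        41.7259       125.1776
  4        45.00        40.6883       162.7533
  5        45.00        39.6766       198.3829
  6        45.00        38.6900       232.1399
  7     1,045.00       876.1261     6,132.8830
  Σ                  1,123.5778     6,980.7975
P = 1,123.5778; Macaulay duration = 6,980.7975 / 1,123.5778 = 6.21301 years.
Modified duration = D_Mac / (1 + y) = 6.21301 / 1.0255 = 6.05852 years.

6.0585 years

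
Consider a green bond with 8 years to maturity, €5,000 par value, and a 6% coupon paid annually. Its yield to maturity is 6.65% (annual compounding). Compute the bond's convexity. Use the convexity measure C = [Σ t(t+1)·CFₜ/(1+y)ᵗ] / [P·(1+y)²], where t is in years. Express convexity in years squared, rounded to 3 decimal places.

48.237

With y = 0.0665:
  t   CF        PV=CF/(1+0.0665)^t    t·PV        t(t+1)·PV
  1       300.00       281.2940       281.2940         562.5879
  2       300.00       263.7543       527.5086       1,582.5258
  3       300.00       247.3083       741.9249       2,967.6995
  4       300.00       231.8878       927.5510       4,637.7551
  5       300.00       217.4287     1,087.1437       6,522.8623
  6       300.00       203.8713     1,223.2278       8,562.5947
  7       300.00       191.1592     1,338.1145      10,704.9160
  8     5,300.00     3,166.5693    25,332.5541     227,992.9866
  Σ                  4,803.2728    31,459.3185     263,533.9278
P = 4,803.2728.
Convexity = Σ t(t+1)·PV / [P·(1+y)²] = 263,533.9278 / (4,803.2728 × 1.137422) = 48.23670.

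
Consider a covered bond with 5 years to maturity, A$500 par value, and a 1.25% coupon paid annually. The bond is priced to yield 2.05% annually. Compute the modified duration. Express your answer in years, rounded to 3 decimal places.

Periodic yield y = 0.0205. First find Macaulay duration:
  t   CF        PV=CF/(1+0.0205)^t    t·PV
  1         6.25         6.1244         6.1244
  2         6.25         6.0014        12.0028
  3         6.25         5.8809        17.6426
  4         6.25         5.7627        23.0509
  5       506.25       457.4040     2,287.0202
  Σ                    481.1735     2,345.8410
P = 481.1735; Macaulay duration = 2,345.8410 / 481.1735 = 4.87525 years.
Modified duration = D_Mac / (1 + y) = 4.87525 / 1.0205 = 4.77731 years.

4.777 years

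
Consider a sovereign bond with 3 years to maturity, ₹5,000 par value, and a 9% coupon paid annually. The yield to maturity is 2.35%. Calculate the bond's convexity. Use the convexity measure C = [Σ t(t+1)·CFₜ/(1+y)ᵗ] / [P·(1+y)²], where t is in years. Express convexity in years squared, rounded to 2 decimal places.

10.34

With y = 0.0235:
  t   CF        PV=CF/(1+0.0235)^t    t·PV        t(t+1)·PV
  1       450.00       439.6678       439.6678         879.3356
  2       450.00       429.5728       859.1457       2,577.4371
  3     5,450.00     5,083.1504    15,249.4513      60,997.8050
  Σ                  5,952.3911    16,548.2647      64,454.5777
P = 5,952.3911.
Convexity = Σ t(t+1)·PV / [P·(1+y)²] = 64,454.5777 / (5,952.3911 × 1.047552) = 10.33681.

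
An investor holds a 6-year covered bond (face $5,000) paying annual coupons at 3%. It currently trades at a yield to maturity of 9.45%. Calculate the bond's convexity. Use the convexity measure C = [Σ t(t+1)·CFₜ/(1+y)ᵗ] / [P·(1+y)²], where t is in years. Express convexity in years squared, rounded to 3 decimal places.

31.119

With y = 0.0945:
  t   CF        PV=CF/(1+0.0945)^t    t·PV        t(t+1)·PV
  1       150.00       137.0489       137.0489         274.0978
  2       150.00       125.2160       250.4319         751.2958
  3       150.00       114.4047       343.2142       1,372.8567
  4       150.00       104.5269       418.1077       2,090.5386
  5       150.00        95.5020       477.5100       2,865.0598
  6     5,150.00     2,995.7987    17,974.7924     125,823.5470
  Σ                  3,572.4972    19,601.1051     133,177.3957
P = 3,572.4972.
Convexity = Σ t(t+1)·PV / [P·(1+y)²] = 133,177.3957 / (3,572.4972 × 1.197930) = 31.11910.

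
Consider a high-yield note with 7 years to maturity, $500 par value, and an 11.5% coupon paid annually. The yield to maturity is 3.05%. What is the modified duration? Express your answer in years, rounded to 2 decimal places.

Periodic yield y = 0.0305. First find Macaulay duration:
  t   CF        PV=CF/(1+0.0305)^t    t·PV
  1        57.50        55.7982        55.7982
  2        57.50        54.1467       108.2934
  3        57.50        52.5441       157.6323
  4        57.50        50.9889       203.9557
  5        57.50        49.4798       247.3990
  6        57.50        48.0153       288.0919
  7       557.50       451.7612     3,162.3282
  Σ                    762.7341     4,223.4986
P = 762.7341; Macaulay duration = 4,223.4986 / 762.7341 = 5.53731 years.
Modified duration = D_Mac / (1 + y) = 5.53731 / 1.0305 = 5.37342 years.

5.37 years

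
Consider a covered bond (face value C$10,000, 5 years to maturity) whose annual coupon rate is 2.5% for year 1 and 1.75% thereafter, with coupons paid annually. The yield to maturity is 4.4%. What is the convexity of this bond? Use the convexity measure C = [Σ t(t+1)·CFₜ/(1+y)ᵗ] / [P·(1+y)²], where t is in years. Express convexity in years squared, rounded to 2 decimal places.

26.00

With y = 0.044:
  t   CF        PV=CF/(1+0.044)^t    t·PV        t(t+1)·PV
  1       250.00       239.4636       239.4636         478.9272
  2       175.00       160.5599       321.1198         963.3593
  3       175.00       153.7930       461.3790       1,845.5159
  4       175.00       147.3113       589.2452       2,946.2259
  5    10,175.00     8,204.1185    41,020.5925     246,123.5549
  Σ                  8,905.2463    42,631.8000     252,357.5833
P = 8,905.2463.
Convexity = Σ t(t+1)·PV / [P·(1+y)²] = 252,357.5833 / (8,905.2463 × 1.089936) = 25.99977.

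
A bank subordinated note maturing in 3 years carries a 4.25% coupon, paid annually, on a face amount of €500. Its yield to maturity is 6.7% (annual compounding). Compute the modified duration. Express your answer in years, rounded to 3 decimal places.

2.694 years

Periodic yield y = 0.067. First find Macaulay duration:
  t   CF        PV=CF/(1+0.067)^t    t·PV
  1        21.25        19.9157        19.9157
  2        21.25        18.6651        37.3302
  3       521.25       429.0944     1,287.2831
  Σ                    467.6751     1,344.5289
P = 467.6751; Macaulay duration = 1,344.5289 / 467.6751 = 2.87492 years.
Modified duration = D_Mac / (1 + y) = 2.87492 / 1.067 = 2.69440 years.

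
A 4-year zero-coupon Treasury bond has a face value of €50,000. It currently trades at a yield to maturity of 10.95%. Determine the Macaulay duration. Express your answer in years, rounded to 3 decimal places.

4.000 years

A zero-coupon bond has a single cash flow at maturity, so its Macaulay duration equals its maturity: 4 years.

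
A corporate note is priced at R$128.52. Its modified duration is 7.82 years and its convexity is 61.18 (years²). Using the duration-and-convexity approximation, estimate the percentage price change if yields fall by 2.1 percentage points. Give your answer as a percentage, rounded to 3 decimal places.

Duration effect: -D_mod·Δy = -7.82 × (-0.021) = +0.164220
Convexity effect: ½·C·(Δy)² = 0.5 × 61.18 × (-0.021)² = +0.01349019
ΔP/P ≈ +0.164220 + 0.01349019 = +0.17771019
= +17.771019%.

+17.771%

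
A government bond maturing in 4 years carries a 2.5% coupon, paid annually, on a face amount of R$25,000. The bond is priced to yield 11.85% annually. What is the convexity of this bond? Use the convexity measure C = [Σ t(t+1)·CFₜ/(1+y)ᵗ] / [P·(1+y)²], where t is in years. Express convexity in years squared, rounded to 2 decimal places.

15.06

With y = 0.1185:
  t   CF        PV=CF/(1+0.1185)^t    t·PV        t(t+1)·PV
  1       625.00       558.7841       558.7841       1,117.5682
  2       625.00       499.5834       999.1669       2,997.5007
  3       625.00       446.6548     1,339.9645       5,359.8582
  4    25,625.00    16,372.6855    65,490.7421     327,453.7105
  Σ                 17,877.7079    68,388.6576     336,928.6376
P = 17,877.7079.
Convexity = Σ t(t+1)·PV / [P·(1+y)²] = 336,928.6376 / (17,877.7079 × 1.251042) = 15.06448.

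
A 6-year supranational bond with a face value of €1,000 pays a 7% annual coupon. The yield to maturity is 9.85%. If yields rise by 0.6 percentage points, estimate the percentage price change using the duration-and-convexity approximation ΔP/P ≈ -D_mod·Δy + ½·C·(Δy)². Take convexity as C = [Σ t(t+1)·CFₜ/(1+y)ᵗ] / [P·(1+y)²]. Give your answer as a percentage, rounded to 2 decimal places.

-2.70%

With y = 0.0985:
  t   CF        PV=CF/(1+0.0985)^t    t·PV        t(t+1)·PV
  1        70.00        63.7233        63.7233         127.4465
  2        70.00        58.0093       116.0187         348.0560
  3        70.00        52.8078       158.4233         633.6933
  4        70.00        48.0726       192.2905         961.4524
  5        70.00        43.7621       218.8103       1,312.8617
  6     1,070.00       608.9525     3,653.7149      25,576.0046
  Σ                    875.3275     4,402.9810      28,959.5145
P = 875.3275; D_Mac = 5.03010 yrs; D_mod = 4.57906 yrs; C = 27.41704.
Duration effect: -4.57906 × (+0.006) = -0.027474
Convexity effect: 0.5 × 27.41704 × (0.006)² = +0.0004935
ΔP/P ≈ -0.027474 + 0.0004935 = -0.026981 = -2.6981%.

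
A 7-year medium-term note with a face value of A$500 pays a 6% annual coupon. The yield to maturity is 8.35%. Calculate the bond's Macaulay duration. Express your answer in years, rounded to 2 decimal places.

5.83 years

Periodic yield y = 0.0835. Discount each cash flow and weight by its year:
  t   CF        PV=CF/(1+0.0835)^t    t·PV
  1        30.00        27.6880        27.6880
  2        30.00        25.5543        51.1085
  3        30.00        23.5849        70.7548
  4        30.00        21.7674        87.0694
  5        30.00        20.0898       100.4492
  6        30.00        18.5416       111.2497
  7       530.00       302.3246     2,116.2721
  Σ                    439.5506     2,564.5918
Price P = Σ PV = 439.5506.
Macaulay duration = Σ(t·PV) / P = 2,564.5918 / 439.5506 = 5.83458 years.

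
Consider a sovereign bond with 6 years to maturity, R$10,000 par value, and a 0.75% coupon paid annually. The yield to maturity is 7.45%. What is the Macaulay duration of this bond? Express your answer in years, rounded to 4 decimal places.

5.8606 years

Periodic yield y = 0.0745. Discount each cash flow and weight by its year:
  t   CF        PV=CF/(1+0.0745)^t    t·PV
  1        75.00        69.7999        69.7999
  2        75.00        64.9604       129.9207
  3        75.00        60.4564       181.3691
  4        75.00        56.2646       225.0586
  5        75.00        52.3636       261.8178
  6    10,075.00     6,546.4603    39,278.7616
  Σ                  6,850.3051    40,146.7277
Price P = Σ PV = 6,850.3051.
Macaulay duration = Σ(t·PV) / P = 40,146.7277 / 6,850.3051 = 5.86058 years.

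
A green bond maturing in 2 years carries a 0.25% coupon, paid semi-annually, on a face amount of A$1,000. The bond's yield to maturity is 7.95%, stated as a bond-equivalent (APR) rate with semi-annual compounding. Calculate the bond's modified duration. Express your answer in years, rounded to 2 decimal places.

1.92 years

Periodic yield y = 0.03975. First find Macaulay duration:
  t   CF        PV=CF/(1+0.03975)^t    t·PV
  1         1.25         1.2022         1.2022
  2         1.25         1.1563         2.3125
  3         1.25         1.1120         3.3361
  4     1,001.25       856.6961     3,426.7846
  Σ                    860.1667     3,433.6354
P = 860.1667; Macaulay duration = 3,433.6354 / 860.1667 = 3.99183 half-year periods = 1.99591 years.
Modified duration = D_Mac / (1 + y) = 1.99591 / 1.03975 = 1.91961 years.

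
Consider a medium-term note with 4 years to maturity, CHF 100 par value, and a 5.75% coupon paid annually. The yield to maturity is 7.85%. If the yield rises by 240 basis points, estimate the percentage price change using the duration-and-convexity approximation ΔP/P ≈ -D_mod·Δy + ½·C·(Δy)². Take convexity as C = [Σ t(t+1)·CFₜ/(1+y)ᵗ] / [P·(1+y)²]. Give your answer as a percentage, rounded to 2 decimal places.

-7.73%

With y = 0.0785:
  t   CF        PV=CF/(1+0.0785)^t    t·PV        t(t+1)·PV
  1         5.75         5.3315         5.3315          10.6630
  2         5.75         4.9434         9.8868          29.6605
  3         5.75         4.5836        13.7508          55.0033
  4       105.75        78.1627       312.6510       1,563.2548
  Σ                     93.0212       341.6201       1,658.5816
P = 93.0212; D_Mac = 3.67250 yrs; D_mod = 3.40519 yrs; C = 15.32902.
Duration effect: -3.40519 × (+0.024) = -0.081725
Convexity effect: 0.5 × 15.32902 × (0.024)² = +0.0044148
ΔP/P ≈ -0.081725 + 0.0044148 = -0.077310 = -7.7310%.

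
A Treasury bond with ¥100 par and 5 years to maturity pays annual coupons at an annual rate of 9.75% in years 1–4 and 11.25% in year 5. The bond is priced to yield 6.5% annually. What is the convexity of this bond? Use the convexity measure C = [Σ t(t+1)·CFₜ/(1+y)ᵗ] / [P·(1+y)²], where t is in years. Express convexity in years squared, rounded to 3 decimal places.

With y = 0.065:
  t   CF        PV=CF/(1+0.065)^t    t·PV        t(t+1)·PV
  1         9.75         9.1549         9.1549          18.3099
  2         9.75         8.5962        17.1924          51.5771
  3         9.75         8.0715        24.2146          96.8583
  4         9.75         7.5789        30.3156         151.5780
  5       111.25        81.1992       405.9962       2,435.9773
  Σ                    114.6008       486.8737       2,754.3006
P = 114.6008.
Convexity = Σ t(t+1)·PV / [P·(1+y)²] = 2,754.3006 / (114.6008 × 1.134225) = 21.18969.

21.190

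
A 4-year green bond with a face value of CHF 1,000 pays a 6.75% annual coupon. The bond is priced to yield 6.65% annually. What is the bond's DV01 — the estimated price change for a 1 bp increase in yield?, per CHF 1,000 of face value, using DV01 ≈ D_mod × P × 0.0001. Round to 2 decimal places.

Periodic yield y = 0.0665.
  t   CF        PV=CF/(1+0.0665)^t    t·PV
  1        67.50        63.2911        63.2911
  2        67.50        59.3447       118.6894
  3        67.50        55.6444       166.9331
  4     1,067.50       825.1339     3,300.5357
  Σ                  1,003.4141     3,649.4494
P = 1,003.4141; D_Mac = 3.63703 yrs; D_mod = 3.41025 yrs.
DV01 ≈ 3.41025 × 1,003.4141 × 0.0001 = 0.342189.

CHF 0.34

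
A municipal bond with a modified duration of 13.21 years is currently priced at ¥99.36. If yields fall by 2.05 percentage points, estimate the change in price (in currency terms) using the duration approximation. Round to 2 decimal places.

+¥26.91

Duration approximation: ΔP/P ≈ -D_mod · Δy = -13.21 × (-0.0205) = +0.270805.
ΔP ≈ 99.36 × (+0.270805) = +26.9071848.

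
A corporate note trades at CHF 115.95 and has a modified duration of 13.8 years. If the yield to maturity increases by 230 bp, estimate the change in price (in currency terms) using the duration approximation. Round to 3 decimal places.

Duration approximation: ΔP/P ≈ -D_mod · Δy = -13.8 × (+0.023) = -0.317400.
ΔP ≈ 115.95 × (-0.317400) = -36.80253.

-CHF 36.803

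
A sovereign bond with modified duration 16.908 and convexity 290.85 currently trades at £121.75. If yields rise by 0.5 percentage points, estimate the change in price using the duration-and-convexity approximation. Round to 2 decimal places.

Duration effect: -D_mod·Δy = -16.908 × (+0.005) = -0.084540
Convexity effect: ½·C·(Δy)² = 0.5 × 290.85 × (0.005)² = +0.003635625
ΔP/P ≈ -0.084540 + 0.003635625 = -0.080904375
ΔP ≈ 121.75 × (-0.080904375) = -9.85010765625.

-£9.85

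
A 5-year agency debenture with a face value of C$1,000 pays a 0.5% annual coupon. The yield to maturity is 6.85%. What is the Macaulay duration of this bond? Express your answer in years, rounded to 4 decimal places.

4.9406 years

Periodic yield y = 0.0685. Discount each cash flow and weight by its year:
  t   CF        PV=CF/(1+0.0685)^t    t·PV
  1         5.00         4.6795         4.6795
  2         5.00         4.3795         8.7589
  3         5.00         4.0987        12.2961
  4         5.00         3.8359        15.3438
  5     1,005.00       721.5949     3,607.9743
  Σ                    738.5884     3,649.0525
Price P = Σ PV = 738.5884.
Macaulay duration = Σ(t·PV) / P = 3,649.0525 / 738.5884 = 4.94058 years.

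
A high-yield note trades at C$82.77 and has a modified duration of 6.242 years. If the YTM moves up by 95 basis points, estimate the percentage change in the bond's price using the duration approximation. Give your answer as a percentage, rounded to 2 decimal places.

Duration approximation: ΔP/P ≈ -D_mod · Δy = -6.242 × (+0.0095) = -0.059299.
As a percentage: -5.9299%.

-5.93%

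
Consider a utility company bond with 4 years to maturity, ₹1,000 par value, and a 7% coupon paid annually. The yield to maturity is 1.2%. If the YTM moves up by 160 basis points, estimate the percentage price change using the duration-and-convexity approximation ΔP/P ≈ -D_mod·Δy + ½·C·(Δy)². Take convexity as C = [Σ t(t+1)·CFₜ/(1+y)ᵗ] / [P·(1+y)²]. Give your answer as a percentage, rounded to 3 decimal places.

With y = 0.012:
  t   CF        PV=CF/(1+0.012)^t    t·PV        t(t+1)·PV
  1        70.00        69.1700        69.1700         138.3399
  2        70.00        68.3498       136.6995         410.0986
  3        70.00        67.5393       202.6179         810.4715
  4     1,070.00     1,020.1446     4,080.5783      20,402.8917
  Σ                  1,225.2036     4,489.0657      21,761.8017
P = 1,225.2036; D_Mac = 3.66393 yrs; D_mod = 3.62049 yrs; C = 17.34305.
Duration effect: -3.62049 × (+0.016) = -0.057928
Convexity effect: 0.5 × 17.34305 × (0.016)² = +0.0022199
ΔP/P ≈ -0.057928 + 0.0022199 = -0.055708 = -5.5708%.

-5.571%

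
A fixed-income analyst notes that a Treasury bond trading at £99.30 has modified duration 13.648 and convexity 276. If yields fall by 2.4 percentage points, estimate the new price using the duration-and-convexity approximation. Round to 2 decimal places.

£139.72

Duration effect: -D_mod·Δy = -13.648 × (-0.024) = +0.327552
Convexity effect: ½·C·(Δy)² = 0.5 × 276 × (-0.024)² = +0.0794880
ΔP/P ≈ +0.327552 + 0.0794880 = +0.407040
New price ≈ 99.30 × (1 + 0.407040) = 139.719072.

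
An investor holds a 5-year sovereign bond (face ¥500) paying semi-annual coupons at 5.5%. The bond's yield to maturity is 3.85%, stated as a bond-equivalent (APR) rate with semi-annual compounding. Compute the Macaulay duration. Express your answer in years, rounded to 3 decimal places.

Periodic yield y = 0.01925. Discount each cash flow and weight by its period:
  t   CF        PV=CF/(1+0.01925)^t    t·PV
  1        13.75        13.4903        13.4903
  2        13.75        13.2355        26.4711
  3        13.75        12.9856        38.9567
  4        13.75        12.7403        50.9612
  5        13.75        12.4997        62.4984
  6        13.75        12.2636        73.5817
  7        13.75        12.0320        84.2240
  8        13.75        11.8048        94.4380
  9        13.75        11.5818       104.2362
  10      513.75       424.5654     4,245.6543
  Σ                    537.1990     4,794.5119
Price P = Σ PV = 537.1990.
Macaulay duration = Σ(t·PV) / P = 4,794.5119 / 537.1990 = 8.92502 half-year periods.
In years: 8.92502 / 2 = 4.46251 years.

4.463 years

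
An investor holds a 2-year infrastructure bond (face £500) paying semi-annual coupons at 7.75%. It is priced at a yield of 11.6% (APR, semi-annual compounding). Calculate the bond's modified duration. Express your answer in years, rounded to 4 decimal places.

1.7831 years

Periodic yield y = 0.058. First find Macaulay duration:
  t   CF        PV=CF/(1+0.058)^t    t·PV
  1       19.375        18.3129        18.3129
  2       19.375        17.3089        34.6179
  3       19.375        16.3601        49.0802
  4      519.375       414.5132     1,658.0528
  Σ                    466.4950     1,760.0637
P = 466.4950; Macaulay duration = 1,760.0637 / 466.4950 = 3.77295 half-year periods = 1.88648 years.
Modified duration = D_Mac / (1 + y) = 1.88648 / 1.058 = 1.78306 years.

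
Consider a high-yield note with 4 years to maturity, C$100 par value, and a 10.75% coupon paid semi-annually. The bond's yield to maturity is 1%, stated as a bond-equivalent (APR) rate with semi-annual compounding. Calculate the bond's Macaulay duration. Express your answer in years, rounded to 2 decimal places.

Periodic yield y = 0.005. Discount each cash flow and weight by its period:
  t   CF        PV=CF/(1+0.005)^t    t·PV
  1        5.375         5.3483         5.3483
  2        5.375         5.3217        10.6433
  3        5.375         5.2952        15.8855
  4        5.375         5.2688        21.0753
  5        5.375         5.2426        26.2131
  6        5.375         5.2165        31.2992
  7        5.375         5.1906        36.3341
  8      105.375       101.2533       810.0262
  Σ                    138.1369       956.8250
Price P = Σ PV = 138.1369.
Macaulay duration = Σ(t·PV) / P = 956.8250 / 138.1369 = 6.92664 half-year periods.
In years: 6.92664 / 2 = 3.46332 years.

3.46 years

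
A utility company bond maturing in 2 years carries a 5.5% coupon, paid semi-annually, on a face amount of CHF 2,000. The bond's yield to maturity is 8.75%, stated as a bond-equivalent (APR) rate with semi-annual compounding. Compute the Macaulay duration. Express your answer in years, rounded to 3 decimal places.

Periodic yield y = 0.04375. Discount each cash flow and weight by its period:
  t   CF        PV=CF/(1+0.04375)^t    t·PV
  1        55.00        52.6946        52.6946
  2        55.00        50.4859       100.9717
  3        55.00        48.3697       145.1090
  4     2,055.00     1,731.5135     6,926.0538
  Σ                  1,883.0636     7,224.8292
Price P = Σ PV = 1,883.0636.
Macaulay duration = Σ(t·PV) / P = 7,224.8292 / 1,883.0636 = 3.83674 half-year periods.
In years: 3.83674 / 2 = 1.91837 years.

1.918 years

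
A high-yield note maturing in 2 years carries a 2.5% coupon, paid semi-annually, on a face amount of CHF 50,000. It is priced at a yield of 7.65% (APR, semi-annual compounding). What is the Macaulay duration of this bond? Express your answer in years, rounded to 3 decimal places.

1.961 years

Periodic yield y = 0.03825. Discount each cash flow and weight by its period:
  t   CF        PV=CF/(1+0.03825)^t    t·PV
  1       625.00       601.9745       601.9745
  2       625.00       579.7972     1,159.5945
  3       625.00       558.4370     1,675.3110
  4    50,625.00    43,566.9620   174,267.8481
  Σ                 45,307.1707   177,704.7281
Price P = Σ PV = 45,307.1707.
Macaulay duration = Σ(t·PV) / P = 177,704.7281 / 45,307.1707 = 3.92222 half-year periods.
In years: 3.92222 / 2 = 1.96111 years.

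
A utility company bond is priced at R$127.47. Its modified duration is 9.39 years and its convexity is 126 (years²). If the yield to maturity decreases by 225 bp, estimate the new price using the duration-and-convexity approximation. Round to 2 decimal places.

Duration effect: -D_mod·Δy = -9.39 × (-0.0225) = +0.211275
Convexity effect: ½·C·(Δy)² = 0.5 × 126 × (-0.0225)² = +0.03189375
ΔP/P ≈ +0.211275 + 0.03189375 = +0.24316875
New price ≈ 127.47 × (1 + 0.24316875) = 158.4667205625.

R$158.47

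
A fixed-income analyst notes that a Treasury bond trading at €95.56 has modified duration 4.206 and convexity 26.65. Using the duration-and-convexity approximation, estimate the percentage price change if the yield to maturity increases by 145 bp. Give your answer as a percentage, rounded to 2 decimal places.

-5.82%

Duration effect: -D_mod·Δy = -4.206 × (+0.0145) = -0.060987
Convexity effect: ½·C·(Δy)² = 0.5 × 26.65 × (0.0145)² = +0.00280158125
ΔP/P ≈ -0.060987 + 0.00280158125 = -0.05818541875
= -5.818541875%.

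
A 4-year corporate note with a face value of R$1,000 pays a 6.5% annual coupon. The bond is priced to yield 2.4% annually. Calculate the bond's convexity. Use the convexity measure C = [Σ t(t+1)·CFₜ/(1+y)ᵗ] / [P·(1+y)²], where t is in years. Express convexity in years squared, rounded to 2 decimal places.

17.01

With y = 0.024:
  t   CF        PV=CF/(1+0.024)^t    t·PV        t(t+1)·PV
  1        65.00        63.4766        63.4766         126.9531
  2        65.00        61.9888       123.9777         371.9330
  3        65.00        60.5360       181.6079         726.4316
  4     1,065.00       968.6119     3,874.4474      19,372.2371
  Σ                  1,154.6132     4,243.5096      20,597.5549
P = 1,154.6132.
Convexity = Σ t(t+1)·PV / [P·(1+y)²] = 20,597.5549 / (1,154.6132 × 1.048576) = 17.01293.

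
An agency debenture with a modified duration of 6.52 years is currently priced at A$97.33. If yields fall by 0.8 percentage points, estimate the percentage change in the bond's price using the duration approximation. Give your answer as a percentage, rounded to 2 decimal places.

Duration approximation: ΔP/P ≈ -D_mod · Δy = -6.52 × (-0.008) = +0.052160.
As a percentage: +5.2160%.

+5.22%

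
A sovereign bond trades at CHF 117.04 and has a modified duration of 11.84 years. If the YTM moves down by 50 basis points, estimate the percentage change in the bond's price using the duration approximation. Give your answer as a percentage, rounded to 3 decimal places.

Duration approximation: ΔP/P ≈ -D_mod · Δy = -11.84 × (-0.005) = +0.059200.
As a percentage: +5.9200%.

+5.920%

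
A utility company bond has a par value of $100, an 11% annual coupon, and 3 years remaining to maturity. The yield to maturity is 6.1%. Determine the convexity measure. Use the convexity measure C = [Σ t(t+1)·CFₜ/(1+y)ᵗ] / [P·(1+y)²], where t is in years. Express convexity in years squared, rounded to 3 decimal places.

9.385

With y = 0.061:
  t   CF        PV=CF/(1+0.061)^t    t·PV        t(t+1)·PV
  1        11.00        10.3676        10.3676          20.7352
  2        11.00         9.7715        19.5430          58.6291
  3       111.00        92.9345       278.8034       1,115.2136
  Σ                    113.0736       308.7140       1,194.5779
P = 113.0736.
Convexity = Σ t(t+1)·PV / [P·(1+y)²] = 1,194.5779 / (113.0736 × 1.125721) = 9.38475.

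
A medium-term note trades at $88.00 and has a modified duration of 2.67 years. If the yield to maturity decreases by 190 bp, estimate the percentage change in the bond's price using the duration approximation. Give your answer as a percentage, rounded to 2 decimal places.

Duration approximation: ΔP/P ≈ -D_mod · Δy = -2.67 × (-0.019) = +0.050730.
As a percentage: +5.0730%.

+5.07%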